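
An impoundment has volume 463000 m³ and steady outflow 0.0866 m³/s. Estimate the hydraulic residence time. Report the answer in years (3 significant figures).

Q = 0.0866 m³/s × 3.156e+07 s/yr = 2.733e+06 m³/yr.
Hydraulic residence time τ = V/Q = 463000/2.733e+06 = 0.1694 yr.

0.169 yr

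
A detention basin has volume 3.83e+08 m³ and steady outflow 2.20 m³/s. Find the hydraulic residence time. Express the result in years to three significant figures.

Q = 2.20 m³/s × 3.156e+07 s/yr = 6.943e+07 m³/yr.
Hydraulic residence time τ = V/Q = 3.83e+08/6.943e+07 = 5.517 yr.

5.52 yr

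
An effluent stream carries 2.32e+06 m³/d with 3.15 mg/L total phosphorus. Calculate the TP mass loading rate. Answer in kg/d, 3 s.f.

2.32e+06 m³/d = 26.85 m³/s.
Mass flux = Q·C = 26.85 m³/s × 3.15 g/m³ = 84.58 g/s.
= 84.58 g/s × 86.4 = 7308 kg/d.

7310 kg/d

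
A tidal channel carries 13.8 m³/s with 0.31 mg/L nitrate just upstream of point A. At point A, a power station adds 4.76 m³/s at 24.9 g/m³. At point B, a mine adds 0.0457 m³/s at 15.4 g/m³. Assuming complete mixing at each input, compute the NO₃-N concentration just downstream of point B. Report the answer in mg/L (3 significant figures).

After input A: C = (13.8·0.31 + 4.76·24.9) / 18.56 = 6.616 mg/L.
After input B: C = (18.56·6.616 + 0.0457·15.4) / 18.61 = 6.638 mg/L.

6.64 mg/L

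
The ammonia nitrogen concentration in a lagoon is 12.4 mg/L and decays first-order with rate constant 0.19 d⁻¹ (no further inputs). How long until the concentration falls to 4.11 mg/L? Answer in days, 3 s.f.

5.81 d

t = ln(C₀/C)/k = ln(12.4/4.11)/0.19 = 1.104/0.19 = 5.812 d.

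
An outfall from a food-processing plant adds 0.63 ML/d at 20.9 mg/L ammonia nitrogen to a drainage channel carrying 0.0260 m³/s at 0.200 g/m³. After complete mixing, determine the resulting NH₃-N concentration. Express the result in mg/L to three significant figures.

4.73 mg/L

0.63 ML/d = 0.007292 m³/s.
By mass balance at complete mixing, C = (0.007292·20.9 + 0.026·0.2) / (0.007292 + 0.026) = 0.1576/0.03329 = 4.734 mg/L.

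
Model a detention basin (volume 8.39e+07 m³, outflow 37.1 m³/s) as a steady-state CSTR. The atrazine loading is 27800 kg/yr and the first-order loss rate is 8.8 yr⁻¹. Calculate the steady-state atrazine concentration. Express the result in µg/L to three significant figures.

14.6 µg/L

Outflow Q = 37.1 m³/s × 3.156e+07 s/yr = 1.171e+09 m³/yr.
Steady-state CSTR mass balance: W = Q·C + k·V·C, so C = W/(Q + kV).
Q + kV = 1.171e+09 + 8.8·8.39e+07 = 1.909e+09 m³/yr.
C = 27800/1.909e+09 = 1.456e-05 kg/m³ = 0.01456 mg/L = 14.56 µg/L.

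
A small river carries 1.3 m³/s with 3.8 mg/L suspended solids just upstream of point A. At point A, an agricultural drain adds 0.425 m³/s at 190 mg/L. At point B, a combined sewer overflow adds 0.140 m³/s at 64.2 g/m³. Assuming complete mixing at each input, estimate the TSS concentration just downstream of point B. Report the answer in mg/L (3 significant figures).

50.8 mg/L

After input A: C = (1.3·3.8 + 0.425·190) / 1.725 = 49.68 mg/L.
After input B: C = (1.725·49.68 + 0.14·64.2) / 1.865 = 50.77 mg/L.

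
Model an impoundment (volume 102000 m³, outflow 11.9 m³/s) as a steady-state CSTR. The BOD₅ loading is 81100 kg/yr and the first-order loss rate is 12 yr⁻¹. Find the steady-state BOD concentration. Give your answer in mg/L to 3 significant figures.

0.215 mg/L

Outflow Q = 11.9 m³/s × 3.156e+07 s/yr = 3.755e+08 m³/yr.
Steady-state CSTR mass balance: W = Q·C + k·V·C, so C = W/(Q + kV).
Q + kV = 3.755e+08 + 12·102000 = 3.768e+08 m³/yr.
C = 81100/3.768e+08 = 0.0002153 kg/m³ = 0.2153 mg/L.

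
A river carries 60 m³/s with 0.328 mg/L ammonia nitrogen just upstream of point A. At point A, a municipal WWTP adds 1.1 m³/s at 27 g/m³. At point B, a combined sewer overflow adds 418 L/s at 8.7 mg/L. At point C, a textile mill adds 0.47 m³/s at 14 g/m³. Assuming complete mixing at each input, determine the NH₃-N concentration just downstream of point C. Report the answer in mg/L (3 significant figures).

0.961 mg/L

After input A: C = (60·0.328 + 1.1·27) / 61.1 = 0.8082 mg/L.
418 L/s = 0.418 m³/s.
After input B: C = (61.1·0.8082 + 0.418·8.7) / 61.52 = 0.8618 mg/L.
After input C: C = (61.52·0.8618 + 0.47·14) / 61.99 = 0.9614 mg/L.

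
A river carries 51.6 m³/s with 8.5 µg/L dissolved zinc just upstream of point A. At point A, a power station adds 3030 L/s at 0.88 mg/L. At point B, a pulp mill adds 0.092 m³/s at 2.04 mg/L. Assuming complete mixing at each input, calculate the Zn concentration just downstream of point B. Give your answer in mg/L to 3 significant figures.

8.5 µg/L = 0.0085 mg/L.
3030 L/s = 3.03 m³/s.
After input A: C = (51.6·0.0085 + 3.03·0.88) / 54.63 = 0.05684 mg/L.
After input B: C = (54.63·0.05684 + 0.092·2.04) / 54.72 = 0.06017 mg/L.

0.0602 mg/L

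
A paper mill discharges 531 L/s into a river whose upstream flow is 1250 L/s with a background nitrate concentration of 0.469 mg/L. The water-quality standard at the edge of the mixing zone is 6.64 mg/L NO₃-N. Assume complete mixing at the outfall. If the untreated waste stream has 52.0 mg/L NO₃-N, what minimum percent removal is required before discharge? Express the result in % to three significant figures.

531 L/s = 0.531 m³/s.
1250 L/s = 1.25 m³/s.
Mass balance: 6.64·1.781 = 0.531·Cₑ + 1.25·0.469.
Cₑ = (11.83 − 0.5862) / 0.531 = 21.17 mg/L.
Required removal = 1 − 21.17/52.0 = 59.29 %.

59.3 %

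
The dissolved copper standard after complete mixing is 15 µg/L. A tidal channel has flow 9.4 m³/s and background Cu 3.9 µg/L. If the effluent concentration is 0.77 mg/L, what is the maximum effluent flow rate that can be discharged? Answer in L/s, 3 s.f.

138 L/s

3.9 µg/L = 0.0039 mg/L.
15 µg/L = 0.015 mg/L.
Mass balance at complete mixing: C_std·(Q_w + Q_r) = Q_w·C_e + Q_r·C_b.
Rearranging, Q_w = Q_r·(C_std − C_b)/(C_e − C_std) = 9.4·(0.015 − 0.0039) / (0.77 − 0.015) = 0.1382 m³/s.
= 138.2 L/s.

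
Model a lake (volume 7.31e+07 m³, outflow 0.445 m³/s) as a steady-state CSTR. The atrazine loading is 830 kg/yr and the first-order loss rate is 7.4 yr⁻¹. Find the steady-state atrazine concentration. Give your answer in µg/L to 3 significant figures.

Outflow Q = 0.445 m³/s × 3.156e+07 s/yr = 1.404e+07 m³/yr.
Steady-state CSTR mass balance: W = Q·C + k·V·C, so C = W/(Q + kV).
Q + kV = 1.404e+07 + 7.4·7.31e+07 = 5.55e+08 m³/yr.
C = 830/5.55e+08 = 1.496e-06 kg/m³ = 0.001496 mg/L = 1.496 µg/L.

1.50 µg/L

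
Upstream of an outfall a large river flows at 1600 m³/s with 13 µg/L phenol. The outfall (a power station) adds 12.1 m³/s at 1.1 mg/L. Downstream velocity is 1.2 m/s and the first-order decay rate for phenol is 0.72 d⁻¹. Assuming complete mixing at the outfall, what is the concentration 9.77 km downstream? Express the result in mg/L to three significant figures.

0.0198 mg/L

13 µg/L = 0.013 mg/L.
After complete mixing, C₀ = (12.1·1.1 + 1600·0.013) / 1612 = 0.02116 mg/L.
Travel time t = 9770 m / 1.2 m/s = 8142 s = 0.09423 d.
C = 0.02116·exp(−0.72·0.09423) = 0.02116·0.9344 = 0.01977 mg/L.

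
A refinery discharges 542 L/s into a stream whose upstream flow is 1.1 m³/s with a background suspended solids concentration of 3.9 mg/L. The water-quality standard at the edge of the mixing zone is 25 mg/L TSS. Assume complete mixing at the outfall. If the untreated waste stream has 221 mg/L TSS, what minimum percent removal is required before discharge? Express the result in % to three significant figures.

542 L/s = 0.542 m³/s.
Mass balance: 25·1.642 = 0.542·Cₑ + 1.1·3.9.
Cₑ = (41.05 − 4.29) / 0.542 = 67.82 mg/L.
Required removal = 1 − 67.82/221 = 69.31 %.

69.3 %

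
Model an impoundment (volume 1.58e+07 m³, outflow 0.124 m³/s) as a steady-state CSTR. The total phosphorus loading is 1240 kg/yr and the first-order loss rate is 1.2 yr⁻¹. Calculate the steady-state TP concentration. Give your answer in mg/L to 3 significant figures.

Outflow Q = 0.124 m³/s × 3.156e+07 s/yr = 3.913e+06 m³/yr.
Steady-state CSTR mass balance: W = Q·C + k·V·C, so C = W/(Q + kV).
Q + kV = 3.913e+06 + 1.2·1.58e+07 = 2.287e+07 m³/yr.
C = 1240/2.287e+07 = 5.421e-05 kg/m³ = 0.05421 mg/L.

0.0542 mg/L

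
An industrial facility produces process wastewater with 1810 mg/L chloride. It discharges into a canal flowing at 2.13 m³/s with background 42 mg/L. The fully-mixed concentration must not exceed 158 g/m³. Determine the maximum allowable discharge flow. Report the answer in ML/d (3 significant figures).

Mass balance at complete mixing: C_std·(Q_w + Q_r) = Q_w·C_e + Q_r·C_b.
Rearranging, Q_w = Q_r·(C_std − C_b)/(C_e − C_std) = 2.13·(158 − 42) / (1810 − 158) = 0.1496 m³/s.
= 12.92 ML/d.

12.9 ML/d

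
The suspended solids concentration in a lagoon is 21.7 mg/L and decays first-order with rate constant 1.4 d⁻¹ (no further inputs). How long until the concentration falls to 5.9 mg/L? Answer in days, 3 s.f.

0.930 d

t = ln(C₀/C)/k = ln(21.7/5.9)/1.4 = 1.302/1.4 = 0.9303 d.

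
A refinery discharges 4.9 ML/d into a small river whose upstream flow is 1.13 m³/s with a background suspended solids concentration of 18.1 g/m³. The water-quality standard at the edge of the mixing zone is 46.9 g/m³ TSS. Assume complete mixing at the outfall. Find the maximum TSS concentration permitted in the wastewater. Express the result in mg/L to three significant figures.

4.9 ML/d = 0.05671 m³/s.
Mass balance: 46.9·1.187 = 0.05671·Cₑ + 1.13·18.1.
Cₑ = (55.66 − 20.45) / 0.05671 = 620.7 mg/L.

621 mg/L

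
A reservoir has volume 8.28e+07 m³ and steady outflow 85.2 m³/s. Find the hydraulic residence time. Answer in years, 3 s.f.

Q = 85.2 m³/s × 3.156e+07 s/yr = 2.689e+09 m³/yr.
Hydraulic residence time τ = V/Q = 8.28e+07/2.689e+09 = 0.0308 yr.

0.0308 yr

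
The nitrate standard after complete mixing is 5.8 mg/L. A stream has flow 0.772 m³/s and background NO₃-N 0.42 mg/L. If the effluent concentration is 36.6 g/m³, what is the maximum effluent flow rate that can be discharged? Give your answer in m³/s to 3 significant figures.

Mass balance at complete mixing: C_std·(Q_w + Q_r) = Q_w·C_e + Q_r·C_b.
Rearranging, Q_w = Q_r·(C_std − C_b)/(C_e − C_std) = 0.772·(5.8 − 0.42) / (36.6 − 5.8) = 0.1348 m³/s.

0.135 m³/s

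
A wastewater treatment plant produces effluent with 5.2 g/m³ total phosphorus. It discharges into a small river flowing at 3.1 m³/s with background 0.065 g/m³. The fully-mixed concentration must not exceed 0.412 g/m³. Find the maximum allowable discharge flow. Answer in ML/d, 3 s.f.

19.4 ML/d

Mass balance at complete mixing: C_std·(Q_w + Q_r) = Q_w·C_e + Q_r·C_b.
Rearranging, Q_w = Q_r·(C_std − C_b)/(C_e − C_std) = 3.1·(0.412 − 0.065) / (5.2 − 0.412) = 0.2247 m³/s.
= 19.41 ML/d.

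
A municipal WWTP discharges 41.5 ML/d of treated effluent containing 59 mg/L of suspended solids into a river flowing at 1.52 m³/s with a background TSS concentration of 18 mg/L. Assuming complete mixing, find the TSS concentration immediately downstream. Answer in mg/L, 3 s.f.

41.5 ML/d = 0.4803 m³/s.
Conservation of mass across the mixing zone: C = (0.4803·59 + 1.52·18) / (0.4803 + 1.52) = 55.7/2 = 27.85 mg/L.

27.8 mg/L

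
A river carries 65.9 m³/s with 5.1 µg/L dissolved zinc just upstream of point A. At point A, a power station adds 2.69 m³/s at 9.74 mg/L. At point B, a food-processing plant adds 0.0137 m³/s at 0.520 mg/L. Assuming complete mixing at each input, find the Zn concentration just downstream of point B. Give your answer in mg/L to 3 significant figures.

0.387 mg/L

5.1 µg/L = 0.0051 mg/L.
After input A: C = (65.9·0.0051 + 2.69·9.74) / 68.59 = 0.3869 mg/L.
After input B: C = (68.59·0.3869 + 0.0137·0.52) / 68.6 = 0.3869 mg/L.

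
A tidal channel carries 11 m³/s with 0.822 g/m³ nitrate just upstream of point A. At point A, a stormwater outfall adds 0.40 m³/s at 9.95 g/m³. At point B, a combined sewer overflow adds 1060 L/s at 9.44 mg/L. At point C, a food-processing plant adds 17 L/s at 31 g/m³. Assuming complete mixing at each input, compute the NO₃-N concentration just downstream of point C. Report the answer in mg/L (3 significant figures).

After input A: C = (11·0.822 + 0.4·9.95) / 11.4 = 1.142 mg/L.
1060 L/s = 1.06 m³/s.
After input B: C = (11.4·1.142 + 1.06·9.44) / 12.46 = 1.848 mg/L.
17 L/s = 0.017 m³/s.
After input C: C = (12.46·1.848 + 0.017·31) / 12.48 = 1.888 mg/L.

1.89 mg/L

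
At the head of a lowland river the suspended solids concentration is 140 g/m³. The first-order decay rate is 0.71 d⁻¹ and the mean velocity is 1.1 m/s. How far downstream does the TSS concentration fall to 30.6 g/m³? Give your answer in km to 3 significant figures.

From C = C₀·e^(−kt), t = ln(C₀/C)/k = ln(140/30.6)/0.71 = 1.521/0.71 = 2.142 d.
Distance = v·t = 1.1 m/s × 1.85e+05 s = 2.036e+05 m = 203.6 km.

204 km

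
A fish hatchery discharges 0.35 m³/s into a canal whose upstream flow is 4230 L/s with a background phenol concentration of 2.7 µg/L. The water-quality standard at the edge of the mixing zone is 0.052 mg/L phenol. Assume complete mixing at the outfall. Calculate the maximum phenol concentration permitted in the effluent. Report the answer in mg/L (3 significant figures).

4230 L/s = 4.23 m³/s.
2.7 µg/L = 0.0027 mg/L.
Mass balance: 0.052·4.58 = 0.35·Cₑ + 4.23·0.0027.
Cₑ = (0.2382 − 0.01142) / 0.35 = 0.6478 mg/L.

0.648 mg/L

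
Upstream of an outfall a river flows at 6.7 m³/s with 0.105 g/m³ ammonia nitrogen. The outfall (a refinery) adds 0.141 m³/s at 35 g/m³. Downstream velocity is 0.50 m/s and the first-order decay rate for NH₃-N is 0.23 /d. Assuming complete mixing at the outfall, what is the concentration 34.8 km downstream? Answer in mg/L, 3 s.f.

0.685 mg/L

After complete mixing, C₀ = (0.141·35 + 6.7·0.105) / 6.841 = 0.8242 mg/L.
Travel time t = 3.48e+04 m / 0.50 m/s = 6.96e+04 s = 0.8056 d.
C = 0.8242·exp(−0.23·0.8056) = 0.8242·0.8309 = 0.6848 mg/L.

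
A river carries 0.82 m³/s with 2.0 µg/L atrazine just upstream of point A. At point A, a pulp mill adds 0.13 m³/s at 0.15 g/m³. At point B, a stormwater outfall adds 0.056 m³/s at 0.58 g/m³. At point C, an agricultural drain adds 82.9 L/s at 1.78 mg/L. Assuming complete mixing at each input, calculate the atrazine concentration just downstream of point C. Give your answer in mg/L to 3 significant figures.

0.185 mg/L

2.0 µg/L = 0.002 mg/L.
After input A: C = (0.82·0.002 + 0.13·0.15) / 0.95 = 0.02225 mg/L.
After input B: C = (0.95·0.02225 + 0.056·0.58) / 1.006 = 0.0533 mg/L.
82.9 L/s = 0.0829 m³/s.
After input C: C = (1.006·0.0533 + 0.0829·1.78) / 1.089 = 0.1848 mg/L.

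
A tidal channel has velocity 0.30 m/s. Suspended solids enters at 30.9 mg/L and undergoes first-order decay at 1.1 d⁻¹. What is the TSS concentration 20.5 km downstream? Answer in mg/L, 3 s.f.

Travel time t = 20.5 km / 0.30 m/s = 2.05e+04/0.30 = 6.833e+04 s = 0.7909 d.
First-order decay: C = 30.9·exp(−1.1·0.7909) = 30.9·0.419 = 12.95 mg/L.

12.9 mg/L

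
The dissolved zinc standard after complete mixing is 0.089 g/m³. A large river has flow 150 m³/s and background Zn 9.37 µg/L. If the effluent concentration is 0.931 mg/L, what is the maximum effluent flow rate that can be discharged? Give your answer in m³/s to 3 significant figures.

9.37 µg/L = 0.00937 mg/L.
Mass balance at complete mixing: C_std·(Q_w + Q_r) = Q_w·C_e + Q_r·C_b.
Rearranging, Q_w = Q_r·(C_std − C_b)/(C_e − C_std) = 150·(0.089 − 0.00937) / (0.931 − 0.089) = 14.19 m³/s.

14.2 m³/s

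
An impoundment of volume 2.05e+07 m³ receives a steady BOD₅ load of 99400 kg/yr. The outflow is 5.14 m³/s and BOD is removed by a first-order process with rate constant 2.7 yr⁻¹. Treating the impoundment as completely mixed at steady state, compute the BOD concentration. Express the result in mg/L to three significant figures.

Outflow Q = 5.14 m³/s × 3.156e+07 s/yr = 1.622e+08 m³/yr.
Steady-state CSTR mass balance: W = Q·C + k·V·C, so C = W/(Q + kV).
Q + kV = 1.622e+08 + 2.7·2.05e+07 = 2.176e+08 m³/yr.
C = 99400/2.176e+08 = 0.0004569 kg/m³ = 0.4569 mg/L.

0.457 mg/L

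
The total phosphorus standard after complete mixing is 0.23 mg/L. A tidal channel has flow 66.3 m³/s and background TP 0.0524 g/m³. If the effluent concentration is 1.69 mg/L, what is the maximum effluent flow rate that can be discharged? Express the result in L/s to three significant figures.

8060 L/s

Mass balance at complete mixing: C_std·(Q_w + Q_r) = Q_w·C_e + Q_r·C_b.
Rearranging, Q_w = Q_r·(C_std − C_b)/(C_e − C_std) = 66.3·(0.23 − 0.0524) / (1.69 − 0.23) = 8.065 m³/s.
= 8065 L/s.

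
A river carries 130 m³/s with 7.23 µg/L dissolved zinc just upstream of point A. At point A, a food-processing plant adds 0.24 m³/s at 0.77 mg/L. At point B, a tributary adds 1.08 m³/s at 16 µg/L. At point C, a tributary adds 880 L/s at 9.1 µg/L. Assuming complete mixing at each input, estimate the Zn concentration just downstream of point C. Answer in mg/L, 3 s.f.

7.23 µg/L = 0.00723 mg/L.
After input A: C = (130·0.00723 + 0.24·0.77) / 130.2 = 0.008636 mg/L.
16 µg/L = 0.016 mg/L.
After input B: C = (130.2·0.008636 + 1.08·0.016) / 131.3 = 0.008696 mg/L.
880 L/s = 0.88 m³/s.
9.1 µg/L = 0.0091 mg/L.
After input C: C = (131.3·0.008696 + 0.88·0.0091) / 132.2 = 0.008699 mg/L.

0.00870 mg/L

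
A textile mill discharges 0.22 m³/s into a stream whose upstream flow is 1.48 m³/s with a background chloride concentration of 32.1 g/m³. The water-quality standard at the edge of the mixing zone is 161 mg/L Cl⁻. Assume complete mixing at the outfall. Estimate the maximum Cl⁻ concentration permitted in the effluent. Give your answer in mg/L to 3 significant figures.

Mass balance: 161·1.7 = 0.22·Cₑ + 1.48·32.1.
Cₑ = (273.7 − 47.51) / 0.22 = 1028 mg/L.

1030 mg/L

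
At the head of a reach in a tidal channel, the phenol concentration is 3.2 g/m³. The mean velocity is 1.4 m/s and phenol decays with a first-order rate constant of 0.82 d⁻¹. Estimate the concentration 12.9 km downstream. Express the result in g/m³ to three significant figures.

2.93 g/m³

Travel time t = 12.9 km / 1.4 m/s = 1.29e+04/1.4 = 9214 s = 0.1066 d.
First-order decay: C = 3.2·exp(−0.82·0.1066) = 3.2·0.9163 = 2.932 g/m³.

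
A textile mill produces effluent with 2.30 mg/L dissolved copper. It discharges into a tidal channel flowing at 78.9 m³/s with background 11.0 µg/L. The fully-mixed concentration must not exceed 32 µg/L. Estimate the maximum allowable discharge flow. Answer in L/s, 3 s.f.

731 L/s

11.0 µg/L = 0.011 mg/L.
32 µg/L = 0.032 mg/L.
Mass balance at complete mixing: C_std·(Q_w + Q_r) = Q_w·C_e + Q_r·C_b.
Rearranging, Q_w = Q_r·(C_std − C_b)/(C_e − C_std) = 78.9·(0.032 − 0.011) / (2.3 − 0.032) = 0.7306 m³/s.
= 730.6 L/s.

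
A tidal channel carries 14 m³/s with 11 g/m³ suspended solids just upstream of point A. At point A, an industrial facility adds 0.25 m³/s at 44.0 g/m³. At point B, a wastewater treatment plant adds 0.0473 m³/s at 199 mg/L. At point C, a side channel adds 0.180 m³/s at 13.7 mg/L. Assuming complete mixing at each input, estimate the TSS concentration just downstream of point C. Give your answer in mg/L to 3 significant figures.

After input A: C = (14·11 + 0.25·44) / 14.25 = 11.58 mg/L.
After input B: C = (14.25·11.58 + 0.0473·199) / 14.3 = 12.2 mg/L.
After input C: C = (14.3·12.2 + 0.18·13.7) / 14.48 = 12.22 mg/L.

12.2 mg/L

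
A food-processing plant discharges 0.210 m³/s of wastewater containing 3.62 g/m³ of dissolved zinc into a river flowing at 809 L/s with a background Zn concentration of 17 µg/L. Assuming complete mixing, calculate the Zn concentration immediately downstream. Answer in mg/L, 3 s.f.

809 L/s = 0.809 m³/s.
17 µg/L = 0.017 mg/L.
Conservation of mass across the mixing zone: C = (0.21·3.62 + 0.809·0.017) / (0.21 + 0.809) = 0.774/1.019 = 0.7595 mg/L.

0.760 mg/L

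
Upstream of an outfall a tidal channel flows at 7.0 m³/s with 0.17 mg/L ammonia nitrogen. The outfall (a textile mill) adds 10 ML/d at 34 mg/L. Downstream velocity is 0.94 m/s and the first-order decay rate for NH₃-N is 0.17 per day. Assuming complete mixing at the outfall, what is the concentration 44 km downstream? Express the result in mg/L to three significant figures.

0.657 mg/L

10 ML/d = 0.1157 m³/s.
After complete mixing, C₀ = (0.1157·34 + 7·0.17) / 7.116 = 0.7203 mg/L.
Travel time t = 4.4e+04 m / 0.94 m/s = 4.681e+04 s = 0.5418 d.
C = 0.7203·exp(−0.17·0.5418) = 0.7203·0.912 = 0.6569 mg/L.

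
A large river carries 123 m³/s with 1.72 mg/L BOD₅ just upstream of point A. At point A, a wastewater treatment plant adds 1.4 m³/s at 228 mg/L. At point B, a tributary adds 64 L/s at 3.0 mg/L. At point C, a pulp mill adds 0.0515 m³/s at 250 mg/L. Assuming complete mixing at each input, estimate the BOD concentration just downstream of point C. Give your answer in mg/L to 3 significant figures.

After input A: C = (123·1.72 + 1.4·228) / 124.4 = 4.267 mg/L.
64 L/s = 0.064 m³/s.
After input B: C = (124.4·4.267 + 0.064·3) / 124.5 = 4.266 mg/L.
After input C: C = (124.5·4.266 + 0.0515·250) / 124.5 = 4.368 mg/L.

4.37 mg/L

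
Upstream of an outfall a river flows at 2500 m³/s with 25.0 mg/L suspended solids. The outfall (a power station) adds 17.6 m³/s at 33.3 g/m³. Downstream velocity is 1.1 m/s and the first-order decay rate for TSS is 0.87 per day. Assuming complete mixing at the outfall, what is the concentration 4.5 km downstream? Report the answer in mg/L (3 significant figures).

After complete mixing, C₀ = (17.6·33.3 + 2500·25) / 2518 = 25.06 mg/L.
Travel time t = 4500 m / 1.1 m/s = 4091 s = 0.04735 d.
C = 25.06·exp(−0.87·0.04735) = 25.06·0.9596 = 24.05 mg/L.

24.0 mg/L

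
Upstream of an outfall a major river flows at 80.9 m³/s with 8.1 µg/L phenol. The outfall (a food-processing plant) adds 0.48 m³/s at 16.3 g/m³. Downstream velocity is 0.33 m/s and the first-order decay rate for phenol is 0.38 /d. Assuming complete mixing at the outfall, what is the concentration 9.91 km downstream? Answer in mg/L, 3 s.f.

8.1 µg/L = 0.0081 mg/L.
After complete mixing, C₀ = (0.48·16.3 + 80.9·0.0081) / 81.38 = 0.1042 mg/L.
Travel time t = 9910 m / 0.33 m/s = 3.003e+04 s = 0.3476 d.
C = 0.1042·exp(−0.38·0.3476) = 0.1042·0.8763 = 0.0913 mg/L.

0.0913 mg/L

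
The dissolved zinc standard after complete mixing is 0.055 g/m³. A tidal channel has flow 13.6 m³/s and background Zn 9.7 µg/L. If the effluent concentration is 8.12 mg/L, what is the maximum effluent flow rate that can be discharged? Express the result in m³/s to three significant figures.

0.0764 m³/s

9.7 µg/L = 0.0097 mg/L.
Mass balance at complete mixing: C_std·(Q_w + Q_r) = Q_w·C_e + Q_r·C_b.
Rearranging, Q_w = Q_r·(C_std − C_b)/(C_e − C_std) = 13.6·(0.055 − 0.0097) / (8.12 − 0.055) = 0.07639 m³/s.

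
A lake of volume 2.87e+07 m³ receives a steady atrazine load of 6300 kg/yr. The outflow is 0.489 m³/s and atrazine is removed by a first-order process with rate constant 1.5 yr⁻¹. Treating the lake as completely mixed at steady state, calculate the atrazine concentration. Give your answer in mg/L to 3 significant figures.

0.108 mg/L

Outflow Q = 0.489 m³/s × 3.156e+07 s/yr = 1.543e+07 m³/yr.
Steady-state CSTR mass balance: W = Q·C + k·V·C, so C = W/(Q + kV).
Q + kV = 1.543e+07 + 1.5·2.87e+07 = 5.848e+07 m³/yr.
C = 6300/5.848e+07 = 0.0001077 kg/m³ = 0.1077 mg/L.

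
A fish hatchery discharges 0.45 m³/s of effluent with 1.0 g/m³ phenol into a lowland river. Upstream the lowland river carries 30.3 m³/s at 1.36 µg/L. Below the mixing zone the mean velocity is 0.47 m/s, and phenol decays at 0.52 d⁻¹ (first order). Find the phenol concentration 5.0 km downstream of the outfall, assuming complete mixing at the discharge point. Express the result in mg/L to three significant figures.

1.36 µg/L = 0.00136 mg/L.
After complete mixing, C₀ = (0.45·1 + 30.3·0.00136) / 30.75 = 0.01597 mg/L.
Travel time t = 5000 m / 0.47 m/s = 1.064e+04 s = 0.1231 d.
C = 0.01597·exp(−0.52·0.1231) = 0.01597·0.938 = 0.01498 mg/L.

0.0150 mg/L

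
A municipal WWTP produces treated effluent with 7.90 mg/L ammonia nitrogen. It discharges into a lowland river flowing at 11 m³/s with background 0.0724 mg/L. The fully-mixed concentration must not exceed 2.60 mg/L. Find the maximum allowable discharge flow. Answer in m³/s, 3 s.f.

5.25 m³/s

Mass balance at complete mixing: C_std·(Q_w + Q_r) = Q_w·C_e + Q_r·C_b.
Rearranging, Q_w = Q_r·(C_std − C_b)/(C_e − C_std) = 11·(2.6 − 0.0724) / (7.9 − 2.6) = 5.246 m³/s.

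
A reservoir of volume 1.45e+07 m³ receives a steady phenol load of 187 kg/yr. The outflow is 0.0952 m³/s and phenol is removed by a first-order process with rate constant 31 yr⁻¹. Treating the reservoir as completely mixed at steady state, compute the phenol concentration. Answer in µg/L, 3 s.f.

Outflow Q = 0.0952 m³/s × 3.156e+07 s/yr = 3.004e+06 m³/yr.
Steady-state CSTR mass balance: W = Q·C + k·V·C, so C = W/(Q + kV).
Q + kV = 3.004e+06 + 31·1.45e+07 = 4.525e+08 m³/yr.
C = 187/4.525e+08 = 4.133e-07 kg/m³ = 0.0004133 mg/L = 0.4133 µg/L.

0.413 µg/L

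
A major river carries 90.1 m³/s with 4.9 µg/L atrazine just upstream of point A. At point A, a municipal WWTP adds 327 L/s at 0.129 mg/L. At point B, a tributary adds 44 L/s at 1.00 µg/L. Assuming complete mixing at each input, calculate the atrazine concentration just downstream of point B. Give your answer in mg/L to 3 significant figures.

4.9 µg/L = 0.0049 mg/L.
327 L/s = 0.327 m³/s.
After input A: C = (90.1·0.0049 + 0.327·0.129) / 90.43 = 0.005349 mg/L.
44 L/s = 0.044 m³/s.
1.00 µg/L = 0.001 mg/L.
After input B: C = (90.43·0.005349 + 0.044·0.001) / 90.47 = 0.005347 mg/L.

0.00535 mg/L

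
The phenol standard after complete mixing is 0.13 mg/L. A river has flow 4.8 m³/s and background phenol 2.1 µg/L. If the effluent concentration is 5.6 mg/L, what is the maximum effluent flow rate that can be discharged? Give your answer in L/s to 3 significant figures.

2.1 µg/L = 0.0021 mg/L.
Mass balance at complete mixing: C_std·(Q_w + Q_r) = Q_w·C_e + Q_r·C_b.
Rearranging, Q_w = Q_r·(C_std − C_b)/(C_e − C_std) = 4.8·(0.13 − 0.0021) / (5.6 − 0.13) = 0.1122 m³/s.
= 112.2 L/s.

112 L/s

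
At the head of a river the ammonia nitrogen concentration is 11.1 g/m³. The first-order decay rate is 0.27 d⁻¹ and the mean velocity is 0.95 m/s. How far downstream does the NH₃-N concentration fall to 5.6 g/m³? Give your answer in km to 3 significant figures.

From C = C₀·e^(−kt), t = ln(C₀/C)/k = ln(11.1/5.6)/0.27 = 0.6842/0.27 = 2.534 d.
Distance = v·t = 0.95 m/s × 2.189e+05 s = 2.08e+05 m = 208 km.

208 km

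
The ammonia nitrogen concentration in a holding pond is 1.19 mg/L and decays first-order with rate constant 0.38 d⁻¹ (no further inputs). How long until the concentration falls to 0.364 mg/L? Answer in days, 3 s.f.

3.12 d

t = ln(C₀/C)/k = ln(1.19/0.364)/0.38 = 1.185/0.38 = 3.117 d.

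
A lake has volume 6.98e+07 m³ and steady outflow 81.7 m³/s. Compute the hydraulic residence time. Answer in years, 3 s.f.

0.0271 yr

Q = 81.7 m³/s × 3.156e+07 s/yr = 2.578e+09 m³/yr.
Hydraulic residence time τ = V/Q = 6.98e+07/2.578e+09 = 0.02707 yr.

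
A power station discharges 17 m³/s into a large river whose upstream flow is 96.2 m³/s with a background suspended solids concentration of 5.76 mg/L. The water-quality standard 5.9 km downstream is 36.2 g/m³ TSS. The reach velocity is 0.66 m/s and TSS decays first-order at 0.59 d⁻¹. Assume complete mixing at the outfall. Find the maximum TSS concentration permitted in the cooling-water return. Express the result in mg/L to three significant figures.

224 mg/L

Travel time to the compliance point: t = 5900/0.66 = 8939 s = 0.1035 d; decay factor exp(−0.59·0.1035) = 0.9408.
So the concentration just after mixing may be at most 36.2/0.9408 = 38.48 mg/L.
Mass balance: 38.48·113.2 = 17·Cₑ + 96.2·5.76.
Cₑ = (4356 − 554.1) / 17 = 223.6 mg/L.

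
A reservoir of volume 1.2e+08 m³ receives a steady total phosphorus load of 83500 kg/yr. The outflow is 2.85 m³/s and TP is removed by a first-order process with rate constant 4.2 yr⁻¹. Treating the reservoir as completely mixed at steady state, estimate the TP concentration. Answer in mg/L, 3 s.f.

Outflow Q = 2.85 m³/s × 3.156e+07 s/yr = 8.994e+07 m³/yr.
Steady-state CSTR mass balance: W = Q·C + k·V·C, so C = W/(Q + kV).
Q + kV = 8.994e+07 + 4.2·1.2e+08 = 5.939e+08 m³/yr.
C = 83500/5.939e+08 = 0.0001406 kg/m³ = 0.1406 mg/L.

0.141 mg/L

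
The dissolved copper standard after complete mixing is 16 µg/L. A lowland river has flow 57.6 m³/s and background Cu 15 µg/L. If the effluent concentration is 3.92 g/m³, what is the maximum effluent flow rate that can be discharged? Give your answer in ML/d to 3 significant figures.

1.27 ML/d

15 µg/L = 0.015 mg/L.
16 µg/L = 0.016 mg/L.
Mass balance at complete mixing: C_std·(Q_w + Q_r) = Q_w·C_e + Q_r·C_b.
Rearranging, Q_w = Q_r·(C_std − C_b)/(C_e − C_std) = 57.6·(0.016 − 0.015) / (3.92 − 0.016) = 0.01475 m³/s.
= 1.275 ML/d.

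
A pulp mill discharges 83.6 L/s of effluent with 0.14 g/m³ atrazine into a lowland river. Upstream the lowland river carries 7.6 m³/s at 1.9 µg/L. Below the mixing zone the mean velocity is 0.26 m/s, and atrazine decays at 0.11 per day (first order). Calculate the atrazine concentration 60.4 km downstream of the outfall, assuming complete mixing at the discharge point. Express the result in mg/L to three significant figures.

83.6 L/s = 0.0836 m³/s.
1.9 µg/L = 0.0019 mg/L.
After complete mixing, C₀ = (0.0836·0.14 + 7.6·0.0019) / 7.684 = 0.003403 mg/L.
Travel time t = 6.04e+04 m / 0.26 m/s = 2.323e+05 s = 2.689 d.
C = 0.003403·exp(−0.11·2.689) = 0.003403·0.744 = 0.002531 mg/L.

0.00253 mg/L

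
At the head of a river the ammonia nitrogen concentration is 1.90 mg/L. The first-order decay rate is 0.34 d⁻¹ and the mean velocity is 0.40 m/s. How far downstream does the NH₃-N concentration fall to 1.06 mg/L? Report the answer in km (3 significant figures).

59.3 km

From C = C₀·e^(−kt), t = ln(C₀/C)/k = ln(1.90/1.06)/0.34 = 0.5836/0.34 = 1.716 d.
Distance = v·t = 0.40 m/s × 1.483e+05 s = 5.932e+04 m = 59.32 km.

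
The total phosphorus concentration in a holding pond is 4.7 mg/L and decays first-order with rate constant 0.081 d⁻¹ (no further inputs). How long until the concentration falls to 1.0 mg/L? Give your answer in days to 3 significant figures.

19.1 d

t = ln(C₀/C)/k = ln(4.7/1.0)/0.081 = 1.548/0.081 = 19.11 d.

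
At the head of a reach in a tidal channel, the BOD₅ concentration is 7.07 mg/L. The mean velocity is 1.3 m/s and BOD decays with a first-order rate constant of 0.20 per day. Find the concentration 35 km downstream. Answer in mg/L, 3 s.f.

6.64 mg/L

Travel time t = 35 km / 1.3 m/s = 3.5e+04/1.3 = 2.692e+04 s = 0.3116 d.
First-order decay: C = 7.07·exp(−0.20·0.3116) = 7.07·0.9396 = 6.643 mg/L.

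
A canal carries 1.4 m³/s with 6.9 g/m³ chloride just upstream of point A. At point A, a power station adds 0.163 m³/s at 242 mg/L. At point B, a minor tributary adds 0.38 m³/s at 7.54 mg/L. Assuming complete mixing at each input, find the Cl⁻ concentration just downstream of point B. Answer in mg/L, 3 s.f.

26.7 mg/L

After input A: C = (1.4·6.9 + 0.163·242) / 1.563 = 31.42 mg/L.
After input B: C = (1.563·31.42 + 0.38·7.54) / 1.943 = 26.75 mg/L.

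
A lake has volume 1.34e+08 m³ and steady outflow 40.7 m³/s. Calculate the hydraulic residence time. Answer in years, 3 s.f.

0.104 yr

Q = 40.7 m³/s × 3.156e+07 s/yr = 1.284e+09 m³/yr.
Hydraulic residence time τ = V/Q = 1.34e+08/1.284e+09 = 0.1043 yr.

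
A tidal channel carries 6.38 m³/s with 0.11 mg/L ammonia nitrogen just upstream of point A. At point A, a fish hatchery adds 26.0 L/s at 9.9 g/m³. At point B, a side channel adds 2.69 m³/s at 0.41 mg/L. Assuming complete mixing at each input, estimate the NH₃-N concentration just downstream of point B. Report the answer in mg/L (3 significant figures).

0.227 mg/L

26.0 L/s = 0.026 m³/s.
After input A: C = (6.38·0.11 + 0.026·9.9) / 6.406 = 0.1497 mg/L.
After input B: C = (6.406·0.1497 + 2.69·0.41) / 9.096 = 0.2267 mg/L.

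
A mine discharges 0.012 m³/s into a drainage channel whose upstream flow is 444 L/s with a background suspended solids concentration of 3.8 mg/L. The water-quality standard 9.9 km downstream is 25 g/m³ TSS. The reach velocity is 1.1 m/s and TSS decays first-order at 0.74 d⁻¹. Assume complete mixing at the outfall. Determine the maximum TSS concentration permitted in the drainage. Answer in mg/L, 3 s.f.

886 mg/L

444 L/s = 0.444 m³/s.
Travel time to the compliance point: t = 9900/1.1 = 9000 s = 0.1042 d; decay factor exp(−0.74·0.1042) = 0.9258.
So the concentration just after mixing may be at most 25/0.9258 = 27 mg/L.
Mass balance: 27·0.456 = 0.012·Cₑ + 0.444·3.8.
Cₑ = (12.31 − 1.687) / 0.012 = 885.5 mg/L.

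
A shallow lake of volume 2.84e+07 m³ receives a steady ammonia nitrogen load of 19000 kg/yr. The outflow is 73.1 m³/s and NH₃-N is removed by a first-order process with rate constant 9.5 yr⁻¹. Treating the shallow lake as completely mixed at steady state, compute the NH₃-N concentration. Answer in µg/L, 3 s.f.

7.37 µg/L

Outflow Q = 73.1 m³/s × 3.156e+07 s/yr = 2.307e+09 m³/yr.
Steady-state CSTR mass balance: W = Q·C + k·V·C, so C = W/(Q + kV).
Q + kV = 2.307e+09 + 9.5·2.84e+07 = 2.577e+09 m³/yr.
C = 19000/2.577e+09 = 7.374e-06 kg/m³ = 0.007374 mg/L = 7.374 µg/L.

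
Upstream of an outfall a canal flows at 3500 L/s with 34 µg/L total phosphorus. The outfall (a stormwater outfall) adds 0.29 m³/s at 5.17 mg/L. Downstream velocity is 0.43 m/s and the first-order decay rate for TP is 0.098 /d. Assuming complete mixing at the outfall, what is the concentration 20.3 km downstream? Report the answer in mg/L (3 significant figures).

3500 L/s = 3.5 m³/s.
34 µg/L = 0.034 mg/L.
After complete mixing, C₀ = (0.29·5.17 + 3.5·0.034) / 3.79 = 0.427 mg/L.
Travel time t = 2.03e+04 m / 0.43 m/s = 4.721e+04 s = 0.5464 d.
C = 0.427·exp(−0.098·0.5464) = 0.427·0.9479 = 0.4047 mg/L.

0.405 mg/L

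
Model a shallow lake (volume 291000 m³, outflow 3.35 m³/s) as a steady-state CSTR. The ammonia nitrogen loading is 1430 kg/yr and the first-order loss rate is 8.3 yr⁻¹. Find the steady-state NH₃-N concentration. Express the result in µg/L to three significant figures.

Outflow Q = 3.35 m³/s × 3.156e+07 s/yr = 1.057e+08 m³/yr.
Steady-state CSTR mass balance: W = Q·C + k·V·C, so C = W/(Q + kV).
Q + kV = 1.057e+08 + 8.3·291000 = 1.081e+08 m³/yr.
C = 1430/1.081e+08 = 1.322e-05 kg/m³ = 0.01322 mg/L = 13.22 µg/L.

13.2 µg/L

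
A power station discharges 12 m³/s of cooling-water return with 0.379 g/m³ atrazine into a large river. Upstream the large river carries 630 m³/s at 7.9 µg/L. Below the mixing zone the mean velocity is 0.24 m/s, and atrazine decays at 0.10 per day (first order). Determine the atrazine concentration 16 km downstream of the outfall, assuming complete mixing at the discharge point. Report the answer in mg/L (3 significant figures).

7.9 µg/L = 0.0079 mg/L.
After complete mixing, C₀ = (12·0.379 + 630·0.0079) / 642 = 0.01484 mg/L.
Travel time t = 1.6e+04 m / 0.24 m/s = 6.667e+04 s = 0.7716 d.
C = 0.01484·exp(−0.10·0.7716) = 0.01484·0.9257 = 0.01373 mg/L.

0.0137 mg/L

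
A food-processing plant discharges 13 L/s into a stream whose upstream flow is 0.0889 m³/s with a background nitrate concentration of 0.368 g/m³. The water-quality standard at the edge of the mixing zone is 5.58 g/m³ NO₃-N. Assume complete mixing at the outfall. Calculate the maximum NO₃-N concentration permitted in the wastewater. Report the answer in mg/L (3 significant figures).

41.2 mg/L

13 L/s = 0.013 m³/s.
Mass balance: 5.58·0.1019 = 0.013·Cₑ + 0.0889·0.368.
Cₑ = (0.5686 − 0.03272) / 0.013 = 41.22 mg/L.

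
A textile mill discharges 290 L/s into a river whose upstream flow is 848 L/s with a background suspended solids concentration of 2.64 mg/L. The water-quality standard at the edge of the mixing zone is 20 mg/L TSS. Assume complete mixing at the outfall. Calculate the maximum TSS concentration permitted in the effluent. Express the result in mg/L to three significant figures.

290 L/s = 0.29 m³/s.
848 L/s = 0.848 m³/s.
Mass balance: 20·1.138 = 0.29·Cₑ + 0.848·2.64.
Cₑ = (22.76 − 2.239) / 0.29 = 70.76 mg/L.

70.8 mg/L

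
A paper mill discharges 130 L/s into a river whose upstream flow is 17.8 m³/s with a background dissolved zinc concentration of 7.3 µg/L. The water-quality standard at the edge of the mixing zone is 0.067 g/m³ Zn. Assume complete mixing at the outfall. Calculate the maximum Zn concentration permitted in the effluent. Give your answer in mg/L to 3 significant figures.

8.24 mg/L

130 L/s = 0.13 m³/s.
7.3 µg/L = 0.0073 mg/L.
Mass balance: 0.067·17.93 = 0.13·Cₑ + 17.8·0.0073.
Cₑ = (1.201 − 0.1299) / 0.13 = 8.241 mg/L.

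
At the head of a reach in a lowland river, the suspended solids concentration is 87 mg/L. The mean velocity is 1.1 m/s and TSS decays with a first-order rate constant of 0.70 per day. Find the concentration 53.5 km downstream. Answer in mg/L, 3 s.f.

58.7 mg/L

Travel time t = 53.5 km / 1.1 m/s = 5.35e+04/1.1 = 4.864e+04 s = 0.5629 d.
First-order decay: C = 87·exp(−0.70·0.5629) = 87·0.6743 = 58.67 mg/L.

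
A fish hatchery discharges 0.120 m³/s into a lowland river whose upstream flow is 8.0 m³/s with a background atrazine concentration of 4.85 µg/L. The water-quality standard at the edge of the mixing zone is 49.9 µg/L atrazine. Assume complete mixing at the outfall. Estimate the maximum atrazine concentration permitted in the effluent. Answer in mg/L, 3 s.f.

3.05 mg/L

4.85 µg/L = 0.00485 mg/L.
49.9 µg/L = 0.0499 mg/L.
Mass balance: 0.0499·8.12 = 0.12·Cₑ + 8·0.00485.
Cₑ = (0.4052 − 0.0388) / 0.12 = 3.053 mg/L.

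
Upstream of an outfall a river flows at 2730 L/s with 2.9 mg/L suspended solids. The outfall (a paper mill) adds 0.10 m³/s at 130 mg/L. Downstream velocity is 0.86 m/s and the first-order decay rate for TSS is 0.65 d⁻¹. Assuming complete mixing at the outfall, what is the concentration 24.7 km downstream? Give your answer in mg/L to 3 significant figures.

2730 L/s = 2.73 m³/s.
After complete mixing, C₀ = (0.1·130 + 2.73·2.9) / 2.83 = 7.391 mg/L.
Travel time t = 2.47e+04 m / 0.86 m/s = 2.872e+04 s = 0.3324 d.
C = 7.391·exp(−0.65·0.3324) = 7.391·0.8057 = 5.955 mg/L.

5.95 mg/L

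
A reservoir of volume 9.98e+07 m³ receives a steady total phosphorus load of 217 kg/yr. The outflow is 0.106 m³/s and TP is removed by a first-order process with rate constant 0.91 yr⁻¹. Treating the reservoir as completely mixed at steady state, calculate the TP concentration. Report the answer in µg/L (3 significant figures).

2.30 µg/L

Outflow Q = 0.106 m³/s × 3.156e+07 s/yr = 3.345e+06 m³/yr.
Steady-state CSTR mass balance: W = Q·C + k·V·C, so C = W/(Q + kV).
Q + kV = 3.345e+06 + 0.91·9.98e+07 = 9.416e+07 m³/yr.
C = 217/9.416e+07 = 2.305e-06 kg/m³ = 0.002305 mg/L = 2.305 µg/L.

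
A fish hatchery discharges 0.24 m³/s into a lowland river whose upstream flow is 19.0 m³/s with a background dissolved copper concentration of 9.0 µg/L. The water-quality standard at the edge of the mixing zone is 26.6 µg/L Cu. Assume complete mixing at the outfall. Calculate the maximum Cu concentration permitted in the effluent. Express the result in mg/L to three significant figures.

9.0 µg/L = 0.009 mg/L.
26.6 µg/L = 0.0266 mg/L.
Mass balance: 0.0266·19.24 = 0.24·Cₑ + 19·0.009.
Cₑ = (0.5118 − 0.171) / 0.24 = 1.42 mg/L.

1.42 mg/L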